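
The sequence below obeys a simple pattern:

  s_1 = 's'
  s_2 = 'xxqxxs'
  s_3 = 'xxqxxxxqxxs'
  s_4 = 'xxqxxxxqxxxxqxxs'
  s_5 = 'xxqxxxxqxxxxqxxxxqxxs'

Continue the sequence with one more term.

Each term is the previous one with xxqxx prepended.
Applying this once more to xxqxxxxqxxxxqxxxxqxxs:

xxqxxxxqxxxxqxxxxqxxxxqxxs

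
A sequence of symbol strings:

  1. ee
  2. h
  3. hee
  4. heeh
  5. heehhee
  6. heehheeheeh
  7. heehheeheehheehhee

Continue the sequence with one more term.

From term 3 onward, concatenate the last term with the second-to-last: h·ee = hee, hee·h = heeh, …
Continuing: heehheeheehheehhee · heehheeheeh gives term 8.

heehheeheehheehheeheehheeheeh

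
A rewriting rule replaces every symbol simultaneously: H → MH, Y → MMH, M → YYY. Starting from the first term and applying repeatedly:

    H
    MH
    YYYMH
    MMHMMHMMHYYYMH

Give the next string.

YYYYYYMHYYYYYYMHYYYYYYMHMMHMMHMMHYYYMH

φ(MMHMMHMMHYYYMH) expands symbol-by-symbol to YYY YYY MH YYY YYY MH YYY YYY MH MMH MMH MMH YYY MH; joining the 14 pieces gives the next term.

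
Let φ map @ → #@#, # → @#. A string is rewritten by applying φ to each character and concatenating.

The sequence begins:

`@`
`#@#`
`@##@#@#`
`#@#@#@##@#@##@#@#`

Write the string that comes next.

@##@#@##@#@##@#@#@##@#@##@#@#@##@#@##@#@#

Applying the rule to each of the 17 symbols of #@#@#@##@#@##@#@# gives the pieces @# #@# @# #@# @# #@# @# @# #@# @# #@# @# @# #@# @# #@# @#, which concatenate to the answer.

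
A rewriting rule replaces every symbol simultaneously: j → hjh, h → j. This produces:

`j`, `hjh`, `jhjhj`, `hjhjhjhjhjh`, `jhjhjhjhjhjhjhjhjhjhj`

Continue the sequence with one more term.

Replace each of the 21 characters of jhjhjhjhjhjhjhjhjhjhj in place — hjh j hjh j hjh j hjh j hjh j hjh j hjh j hjh j hjh j hjh j hjh — and concatenate.

hjhjhjhjhjhjhjhjhjhjhjhjhjhjhjhjhjhjhjhjhjh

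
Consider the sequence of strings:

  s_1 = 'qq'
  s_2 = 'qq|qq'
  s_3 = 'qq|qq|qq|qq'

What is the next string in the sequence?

Each string is two copies of the previous one joined by '|'.
Doubling qq|qq|qq|qq with '|' between the halves:

qq|qq|qq|qq|qq|qq|qq|qq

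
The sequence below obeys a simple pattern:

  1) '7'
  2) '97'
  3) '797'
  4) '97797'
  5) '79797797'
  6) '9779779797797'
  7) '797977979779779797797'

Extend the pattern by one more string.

9779779797797797977979779779797797

Each term (from the third on) is the two preceding terms concatenated in order: term 3 = 7·97 = 797.
So term 8 is 9779779797797·797977979779779797797.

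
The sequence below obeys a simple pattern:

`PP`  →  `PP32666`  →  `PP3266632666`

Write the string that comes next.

PP326663266632666

Every step adds 32666 to the end: s(k+1) = s(k)·32666.
One more step from PP3266632666 gives the answer.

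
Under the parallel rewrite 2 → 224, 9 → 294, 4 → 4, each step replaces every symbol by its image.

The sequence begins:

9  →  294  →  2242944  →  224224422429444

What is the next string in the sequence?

2242244224224442242244224294444

Replace each of the 15 characters of 224224422429444 in place — 224 224 4 224 224 4 4 224 224 4 224 294 4 4 4 — and concatenate.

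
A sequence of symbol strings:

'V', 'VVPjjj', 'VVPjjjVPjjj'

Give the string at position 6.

VVPjjjVPjjjVPjjjVPjjjVPjjj

Each term is the previous one with VPjjj appended.
From VVPjjjVPjjj, 3 further steps: VVPjjjVPjjj → VVPjjjVPjjjVPjjj → VVPjjjVPjjjVPjjjVPjjj → (answer).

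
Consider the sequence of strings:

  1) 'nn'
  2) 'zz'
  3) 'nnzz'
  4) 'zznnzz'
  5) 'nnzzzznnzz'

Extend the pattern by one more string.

zznnzznnzzzznnzz

This is a Fibonacci-style word recurrence s(k) = s(k−2)·s(k−1): e.g. nn·zz = nnzz.
The next term joins zznnzz and nnzzzznnzz.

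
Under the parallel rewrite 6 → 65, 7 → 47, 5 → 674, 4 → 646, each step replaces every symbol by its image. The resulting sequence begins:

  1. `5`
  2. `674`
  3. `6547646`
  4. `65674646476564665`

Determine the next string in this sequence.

65674654764665646656464765674656466565674

φ(65674646476564665) expands symbol-by-symbol to 65 674 65 47 646 65 646 65 646 47 65 674 65 646 65 65 674; joining the 17 pieces gives the next term.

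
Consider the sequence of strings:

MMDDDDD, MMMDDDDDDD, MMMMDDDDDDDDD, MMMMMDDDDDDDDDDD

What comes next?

MMMMMMDDDDDDDDDDDDD

Term n consists of n M's, followed by 2n+1 D's, where the shown terms are n = 2, 3, 4, 5.
Setting n = 6 gives 6, 13 characters in each block.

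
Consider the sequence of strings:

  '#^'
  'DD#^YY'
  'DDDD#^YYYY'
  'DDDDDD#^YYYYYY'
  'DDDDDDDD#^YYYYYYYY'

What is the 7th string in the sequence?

DDDDDDDDDDDD#^YYYYYYYYYYYY

Each term wraps the previous one in DD on the left and YY on the right.
From DDDDDDDD#^YYYYYYYY, 2 further steps: DDDDDDDD#^YYYYYYYY → DDDDDDDDDD#^YYYYYYYYYY → (answer).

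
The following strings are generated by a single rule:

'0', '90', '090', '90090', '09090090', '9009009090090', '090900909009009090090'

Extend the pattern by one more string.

This is a Fibonacci-style word recurrence s(k) = s(k−2)·s(k−1): e.g. 0·90 = 090.
Continuing: 9009009090090 · 090900909009009090090 gives term 8.

9009009090090090900909009009090090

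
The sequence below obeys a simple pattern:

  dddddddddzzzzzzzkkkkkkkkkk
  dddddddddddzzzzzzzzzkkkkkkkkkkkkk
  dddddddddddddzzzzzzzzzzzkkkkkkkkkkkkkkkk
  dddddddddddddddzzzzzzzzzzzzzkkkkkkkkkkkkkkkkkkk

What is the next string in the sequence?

dddddddddddddddddzzzzzzzzzzzzzzzkkkkkkkkkkkkkkkkkkkkkk

Term n consists of 2n+3 d's, followed by 2n+1 z's, followed by 3n+1 k's, where the shown terms are n = 3, 4, 5, 6.
Setting n = 7 gives 17, 15, 22 characters in each block.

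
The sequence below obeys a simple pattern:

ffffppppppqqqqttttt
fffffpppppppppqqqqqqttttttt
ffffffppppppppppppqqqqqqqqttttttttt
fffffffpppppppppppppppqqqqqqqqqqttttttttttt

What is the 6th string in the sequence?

The n-th term is n+2 f's then 3n p's then 2n q's then 2n+1 t's, where the shown terms are n = 2, 3, 4, 5.
At n = 7 the blocks have lengths 9, 21, 14, 15.

fffffffffpppppppppppppppppppppqqqqqqqqqqqqqqttttttttttttttt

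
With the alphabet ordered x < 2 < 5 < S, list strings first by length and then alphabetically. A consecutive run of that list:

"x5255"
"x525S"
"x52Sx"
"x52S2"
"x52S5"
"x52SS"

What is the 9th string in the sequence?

x55x5

Continuing the enumeration 3 steps past x52SS: x52SS → x55xx → x55x2 → (answer).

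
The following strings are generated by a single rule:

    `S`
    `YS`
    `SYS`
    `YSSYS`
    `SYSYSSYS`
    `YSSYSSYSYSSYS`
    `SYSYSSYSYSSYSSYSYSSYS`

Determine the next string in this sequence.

Each term (from the third on) is the two preceding terms concatenated in order: term 3 = S·YS = SYS.
The next term joins YSSYSSYSYSSYS and SYSYSSYSYSSYSSYSYSSYS.

YSSYSSYSYSSYSSYSYSSYSYSSYSSYSYSSYS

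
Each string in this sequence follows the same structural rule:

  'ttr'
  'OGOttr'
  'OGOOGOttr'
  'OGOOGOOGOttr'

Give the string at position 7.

The strings grow by a fixed prefix OGO each time.
From OGOOGOOGOttr, 3 further steps: OGOOGOOGOttr → OGOOGOOGOOGOttr → OGOOGOOGOOGOOGOttr → (answer).

OGOOGOOGOOGOOGOOGOttr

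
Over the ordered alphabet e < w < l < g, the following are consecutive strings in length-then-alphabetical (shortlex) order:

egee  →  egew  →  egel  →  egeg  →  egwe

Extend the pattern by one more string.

Treat egwe as a base-4 numeral over the given alphabet and add one, carrying through any trailing g's.

egww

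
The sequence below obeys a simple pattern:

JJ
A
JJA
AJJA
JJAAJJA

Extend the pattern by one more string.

This is a Fibonacci-style word recurrence s(k) = s(k−2)·s(k−1): e.g. JJ·A = JJA.
The next term joins AJJA and JJAAJJA.

AJJAJJAAJJA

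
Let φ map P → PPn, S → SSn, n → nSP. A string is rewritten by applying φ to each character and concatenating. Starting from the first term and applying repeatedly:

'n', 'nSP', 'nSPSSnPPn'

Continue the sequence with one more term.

Apply φ to nSPSSnPPn symbol by symbol: n→nSP, S→SSn, P→PPn, S→SSn, S→SSn, n→nSP, P→PPn, P→PPn, n→nSP; joined: nSP SSn PPn SSn SSn nSP PPn PPn nSP.

nSPSSnPPnSSnSSnnSPPPnPPnnSP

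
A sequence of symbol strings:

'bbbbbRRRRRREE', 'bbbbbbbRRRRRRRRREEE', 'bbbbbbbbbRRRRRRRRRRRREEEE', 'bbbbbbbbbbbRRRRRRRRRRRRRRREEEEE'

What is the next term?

bbbbbbbbbbbbbRRRRRRRRRRRRRRRRRREEEEEE

Each string has the form b^{2n+1} R^{3n} E^{n}, where the shown terms are n = 2, 3, 4, 5.
For the next term, n = 6, so the run lengths are 13, 18, 6.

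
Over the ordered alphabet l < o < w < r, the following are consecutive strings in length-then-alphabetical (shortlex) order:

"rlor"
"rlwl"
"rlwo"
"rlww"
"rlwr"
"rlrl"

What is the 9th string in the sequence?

rlrr

Advancing 3 positions from rlrl through rlrl → rlro → rlrw reaches term 9.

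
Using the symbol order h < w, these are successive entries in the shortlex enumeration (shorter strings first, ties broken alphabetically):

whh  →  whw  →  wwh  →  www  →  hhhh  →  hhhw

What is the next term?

hhwh

The successor of hhhw increments the rightmost position that isn't already w and resets every position after it to h.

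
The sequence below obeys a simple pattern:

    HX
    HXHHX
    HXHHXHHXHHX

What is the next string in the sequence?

s(k+1) = s(k)·H·s(k) — each term doubles the last with 'H' between the halves.
One more doubling of HXHHXHHXHHX gives the answer.

HXHHXHHXHHXHHXHHXHHXHHX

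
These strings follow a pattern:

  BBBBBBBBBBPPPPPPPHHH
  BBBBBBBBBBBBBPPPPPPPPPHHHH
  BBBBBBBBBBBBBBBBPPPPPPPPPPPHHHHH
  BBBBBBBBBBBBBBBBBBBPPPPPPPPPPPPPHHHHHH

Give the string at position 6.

Each string has the form B^{3n+1} P^{2n+1} H^{n}, where the shown terms are n = 3, 4, 5, 6.
For term 6, n = 8, so the run lengths are 25, 17, 8.

BBBBBBBBBBBBBBBBBBBBBBBBBPPPPPPPPPPPPPPPPPHHHHHHHH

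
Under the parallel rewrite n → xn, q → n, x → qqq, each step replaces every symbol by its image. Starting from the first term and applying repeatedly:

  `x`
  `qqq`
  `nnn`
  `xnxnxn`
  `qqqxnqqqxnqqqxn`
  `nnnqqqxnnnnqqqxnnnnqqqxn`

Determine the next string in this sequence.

Rewriting the 24 symbols of nnnqqqxnnnnqqqxnnnnqqqxn one by one yields xn xn xn n n n qqq xn xn xn xn n n n qqq xn xn xn xn n n n qqq xn; concatenated:

xnxnxnnnnqqqxnxnxnxnnnnqqqxnxnxnxnnnnqqqxn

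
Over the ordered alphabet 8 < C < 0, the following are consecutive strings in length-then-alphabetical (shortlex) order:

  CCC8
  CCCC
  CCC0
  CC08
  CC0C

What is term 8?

C08C

Advancing 3 positions from CC0C through CC0C → CC00 → C088 reaches term 8.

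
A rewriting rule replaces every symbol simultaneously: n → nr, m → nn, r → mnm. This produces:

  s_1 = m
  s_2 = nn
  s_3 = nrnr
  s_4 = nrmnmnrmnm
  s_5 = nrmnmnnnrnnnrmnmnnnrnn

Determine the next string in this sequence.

Rewriting the 22 symbols of nrmnmnnnrnnnrmnmnnnrnn one by one yields nr mnm nn nr nn nr nr nr mnm nr nr nr mnm nn nr nn nr nr nr mnm nr nr; concatenated:

nrmnmnnnrnnnrnrnrmnmnrnrnrmnmnnnrnnnrnrnrmnmnrnr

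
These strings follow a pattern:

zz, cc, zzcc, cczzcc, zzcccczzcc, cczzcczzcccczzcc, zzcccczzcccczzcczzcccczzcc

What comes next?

From term 3 onward, concatenate the second-to-last term with the last: zz·cc = zzcc, cc·zzcc = cczzcc, …
The next term joins cczzcczzcccczzcc and zzcccczzcccczzcczzcccczzcc.

cczzcczzcccczzcczzcccczzcccczzcczzcccczzcc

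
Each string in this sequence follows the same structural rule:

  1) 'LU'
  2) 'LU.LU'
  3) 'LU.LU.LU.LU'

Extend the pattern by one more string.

s(k+1) = s(k)·.·s(k) — each term doubles the last with '.' between the halves.
One more doubling of LU.LU.LU.LU gives the answer.

LU.LU.LU.LU.LU.LU.LU.LU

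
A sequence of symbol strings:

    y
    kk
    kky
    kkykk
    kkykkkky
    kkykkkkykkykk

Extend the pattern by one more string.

From term 3 onward, concatenate the last term with the second-to-last: kk·y = kky, kky·kk = kkykk, …
So term 7 is kkykkkkykkykk·kkykkkky.

kkykkkkykkykkkkykkkky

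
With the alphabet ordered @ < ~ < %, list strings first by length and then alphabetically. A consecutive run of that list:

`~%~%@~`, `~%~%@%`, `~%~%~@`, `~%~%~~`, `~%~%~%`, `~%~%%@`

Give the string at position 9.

Stepping forward 3 times from ~%~%%@: ~%~%%@ → ~%~%%~ → ~%~%%%, then the target.

~%%@@@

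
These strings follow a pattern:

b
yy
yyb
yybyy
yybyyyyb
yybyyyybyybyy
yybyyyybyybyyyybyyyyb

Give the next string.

This is a Fibonacci-style word recurrence s(k) = s(k−1)·s(k−2): e.g. yy·b = yyb.
So term 8 is yybyyyybyybyyyybyyyyb·yybyyyybyybyy.

yybyyyybyybyyyybyyyybyybyyyybyybyy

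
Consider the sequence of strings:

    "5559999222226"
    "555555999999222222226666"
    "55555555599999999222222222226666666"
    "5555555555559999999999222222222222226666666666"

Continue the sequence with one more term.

555555555555555999999999999222222222222222226666666666666

Reading off run lengths: 5 runs 3, 6, 9, 12; 9 runs 4, 6, 8, 10; 2 runs 5, 8, 11, 14; 6 runs 1, 4, 7, 10 — each is linear in n (n = 1, 2, …).
At n = 5 the blocks have lengths 15, 12, 17, 13.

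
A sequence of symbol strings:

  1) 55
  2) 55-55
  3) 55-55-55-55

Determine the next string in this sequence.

55-55-55-55-55-55-55-55

Every step duplicates the string with '-' between the halves.
One more doubling of 55-55-55-55 gives the answer.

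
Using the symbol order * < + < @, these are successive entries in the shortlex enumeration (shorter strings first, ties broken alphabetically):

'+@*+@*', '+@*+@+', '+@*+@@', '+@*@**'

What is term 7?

Continuing the enumeration 3 steps past +@*@**: +@*@** → +@*@*+ → +@*@*@ → (answer).

+@*@+*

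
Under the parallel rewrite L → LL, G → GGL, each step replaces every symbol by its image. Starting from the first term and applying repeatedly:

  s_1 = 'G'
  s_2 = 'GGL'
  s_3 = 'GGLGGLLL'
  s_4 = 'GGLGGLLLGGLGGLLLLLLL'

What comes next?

GGLGGLLLGGLGGLLLLLLLGGLGGLLLGGLGGLLLLLLLLLLLLLLL

φ(GGLGGLLLGGLGGLLLLLLL) expands symbol-by-symbol to GGL GGL LL GGL GGL LL LL LL GGL GGL LL GGL GGL LL LL LL LL LL LL LL; joining the 20 pieces gives the next term.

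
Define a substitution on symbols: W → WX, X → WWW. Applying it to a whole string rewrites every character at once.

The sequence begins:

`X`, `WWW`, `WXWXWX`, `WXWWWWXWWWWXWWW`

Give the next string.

Applying the rule to each of the 15 symbols of WXWWWWXWWWWXWWW gives the pieces WX WWW WX WX WX WX WWW WX WX WX WX WWW WX WX WX, which concatenate to the answer.

WXWWWWXWXWXWXWWWWXWXWXWXWWWWXWXWX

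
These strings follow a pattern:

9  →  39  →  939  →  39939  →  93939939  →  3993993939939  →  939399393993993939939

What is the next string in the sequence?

3993993939939939399393993993939939

This is a Fibonacci-style word recurrence s(k) = s(k−2)·s(k−1): e.g. 9·39 = 939.
So term 8 is 3993993939939·939399393993993939939.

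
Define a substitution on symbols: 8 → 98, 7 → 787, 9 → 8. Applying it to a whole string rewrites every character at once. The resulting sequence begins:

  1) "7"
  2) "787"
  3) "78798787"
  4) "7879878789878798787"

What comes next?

Replace each of the 19 characters of 7879878789878798787 in place — 787 98 787 8 98 787 98 787 98 8 98 787 98 787 8 98 787 98 787 — and concatenate.

7879878789878798787988987879878789878798787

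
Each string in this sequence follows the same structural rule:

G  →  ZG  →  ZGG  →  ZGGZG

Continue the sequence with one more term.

ZGGZGZGG

From term 3 onward, concatenate the last term with the second-to-last: ZG·G = ZGG, ZGG·ZG = ZGGZG, …
Continuing: ZGGZG · ZGG gives term 5.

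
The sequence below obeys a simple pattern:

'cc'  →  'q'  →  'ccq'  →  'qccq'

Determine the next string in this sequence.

ccqqccq

Each term (from the third on) is the two preceding terms concatenated in order: term 3 = cc·q = ccq.
So term 5 is ccq·qccq.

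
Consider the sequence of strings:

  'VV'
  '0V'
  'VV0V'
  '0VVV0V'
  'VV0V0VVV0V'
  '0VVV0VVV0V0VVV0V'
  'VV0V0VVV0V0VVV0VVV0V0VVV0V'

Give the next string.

0VVV0VVV0V0VVV0VVV0V0VVV0V0VVV0VVV0V0VVV0V

This is a Fibonacci-style word recurrence s(k) = s(k−2)·s(k−1): e.g. VV·0V = VV0V.
So term 8 is 0VVV0VVV0V0VVV0V·VV0V0VVV0V0VVV0VVV0V0VVV0V.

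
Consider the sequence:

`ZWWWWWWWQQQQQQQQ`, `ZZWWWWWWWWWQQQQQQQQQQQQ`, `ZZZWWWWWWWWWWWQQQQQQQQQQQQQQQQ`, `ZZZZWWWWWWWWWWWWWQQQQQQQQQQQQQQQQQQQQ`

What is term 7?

ZZZZZZZWWWWWWWWWWWWWWWWWWWQQQQQQQQQQQQQQQQQQQQQQQQQQQQQQQQ

The n-th term is n-1 Z's then 2n+3 W's then 4n Q's, where the shown terms are n = 2, 3, 4, 5.
Setting n = 8 gives 7, 19, 32 characters in each block.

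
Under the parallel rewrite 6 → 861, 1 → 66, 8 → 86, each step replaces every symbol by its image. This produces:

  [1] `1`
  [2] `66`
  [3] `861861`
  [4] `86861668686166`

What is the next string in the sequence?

868618686166861861868618686166861861

Replace each of the 14 characters of 86861668686166 in place — 86 861 86 861 66 861 861 86 861 86 861 66 861 861 — and concatenate.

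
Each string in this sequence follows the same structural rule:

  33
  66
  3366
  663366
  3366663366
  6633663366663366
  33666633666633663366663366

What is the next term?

663366336666336633666633666633663366663366

From term 3 onward, concatenate the second-to-last term with the last: 33·66 = 3366, 66·3366 = 663366, …
The next term joins 6633663366663366 and 33666633666633663366663366.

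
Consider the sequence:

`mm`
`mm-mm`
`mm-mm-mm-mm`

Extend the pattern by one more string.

mm-mm-mm-mm-mm-mm-mm-mm

Each string is two copies of the previous one joined by '-'.
So the next term is two copies of mm-mm-mm-mm with '-' between the halves.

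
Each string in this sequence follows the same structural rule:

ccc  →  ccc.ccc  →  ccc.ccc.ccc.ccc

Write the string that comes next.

Each string is two copies of the previous one joined by '.'.
Doubling ccc.ccc.ccc.ccc with '.' between the halves:

ccc.ccc.ccc.ccc.ccc.ccc.ccc.ccc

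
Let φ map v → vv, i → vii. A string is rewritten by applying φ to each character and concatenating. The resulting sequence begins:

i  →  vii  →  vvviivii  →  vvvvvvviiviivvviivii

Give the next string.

vvvvvvvvvvvvvvviiviivvviiviivvvvvvviiviivvviivii

Replace each of the 20 characters of vvvvvvviiviivvviivii in place — vv vv vv vv vv vv vv vii vii vv vii vii vv vv vv vii vii vv vii vii — and concatenate.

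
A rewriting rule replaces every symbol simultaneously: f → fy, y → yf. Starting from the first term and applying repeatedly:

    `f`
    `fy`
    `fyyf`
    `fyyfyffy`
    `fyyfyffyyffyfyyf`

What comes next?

fyyfyffyyffyfyyfyffyfyyffyyfyffy

Replace each of the 16 characters of fyyfyffyyffyfyyf in place — fy yf yf fy yf fy fy yf yf fy fy yf fy yf yf fy — and concatenate.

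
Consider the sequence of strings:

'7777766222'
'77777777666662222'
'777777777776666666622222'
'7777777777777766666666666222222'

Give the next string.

Each string has the form 7^{3n+2} 6^{3n-1} 2^{n+2} (n = 1, 2, …).
For the next term, n = 5, so the run lengths are 17, 14, 7.

77777777777777777666666666666662222222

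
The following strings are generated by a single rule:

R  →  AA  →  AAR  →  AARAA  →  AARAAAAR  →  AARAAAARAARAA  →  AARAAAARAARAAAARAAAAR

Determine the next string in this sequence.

This is a Fibonacci-style word recurrence s(k) = s(k−1)·s(k−2): e.g. AA·R = AAR.
So term 8 is AARAAAARAARAAAARAAAAR·AARAAAARAARAA.

AARAAAARAARAAAARAAAARAARAAAARAARAA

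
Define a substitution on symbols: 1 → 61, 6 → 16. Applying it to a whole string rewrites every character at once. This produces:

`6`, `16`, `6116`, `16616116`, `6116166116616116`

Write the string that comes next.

16616116611616616116166116616116

φ(6116166116616116) expands symbol-by-symbol to 16 61 61 16 61 16 16 61 61 16 16 61 16 61 61 16; joining the 16 pieces gives the next term.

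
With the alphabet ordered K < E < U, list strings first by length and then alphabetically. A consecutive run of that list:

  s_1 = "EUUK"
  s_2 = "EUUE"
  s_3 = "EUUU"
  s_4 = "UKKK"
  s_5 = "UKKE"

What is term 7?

UKEK

Advancing 2 positions from UKKE through UKKE → UKKU reaches term 7.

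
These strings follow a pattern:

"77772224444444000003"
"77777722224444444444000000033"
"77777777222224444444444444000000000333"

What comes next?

Term n consists of 2n 7's, followed by n+1 2's, followed by 3n+1 4's, followed by 2n+1 0's, followed by n-1 3's, where the shown terms are n = 2, 3, 4.
At n = 5 the blocks have lengths 10, 6, 16, 11, 4.

77777777772222224444444444444444000000000003333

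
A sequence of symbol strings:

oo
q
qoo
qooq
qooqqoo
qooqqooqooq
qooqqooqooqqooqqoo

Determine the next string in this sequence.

Each term (from the third on) is the previous term followed by the one before it: term 3 = q·oo = qoo.
Continuing: qooqqooqooqqooqqoo · qooqqooqooq gives term 8.

qooqqooqooqqooqqooqooqqooqooq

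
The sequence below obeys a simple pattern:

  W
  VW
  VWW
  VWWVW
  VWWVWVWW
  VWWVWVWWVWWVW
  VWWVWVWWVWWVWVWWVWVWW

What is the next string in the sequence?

This is a Fibonacci-style word recurrence s(k) = s(k−1)·s(k−2): e.g. VW·W = VWW.
So term 8 is VWWVWVWWVWWVWVWWVWVWW·VWWVWVWWVWWVW.

VWWVWVWWVWWVWVWWVWVWWVWWVWVWWVWWVW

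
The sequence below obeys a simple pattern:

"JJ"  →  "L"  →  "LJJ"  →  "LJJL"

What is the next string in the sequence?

LJJLLJJ

From term 3 onward, concatenate the last term with the second-to-last: L·JJ = LJJ, LJJ·L = LJJL, …
Continuing: LJJL · LJJ gives term 5.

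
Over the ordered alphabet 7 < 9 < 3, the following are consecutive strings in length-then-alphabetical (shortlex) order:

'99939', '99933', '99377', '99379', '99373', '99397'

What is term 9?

Continuing the enumeration 3 steps past 99397: 99397 → 99399 → 99393 → (answer).

99337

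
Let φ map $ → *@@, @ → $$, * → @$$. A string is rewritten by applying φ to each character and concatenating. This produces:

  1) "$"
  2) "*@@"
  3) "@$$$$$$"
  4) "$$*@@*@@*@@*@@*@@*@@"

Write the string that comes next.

*@@*@@@$$$$$$@$$$$$$@$$$$$$@$$$$$$@$$$$$$@$$$$$$

Replace each of the 20 characters of $$*@@*@@*@@*@@*@@*@@ in place — *@@ *@@ @$$ $$ $$ @$$ $$ $$ @$$ $$ $$ @$$ $$ $$ @$$ $$ $$ @$$ $$ $$ — and concatenate.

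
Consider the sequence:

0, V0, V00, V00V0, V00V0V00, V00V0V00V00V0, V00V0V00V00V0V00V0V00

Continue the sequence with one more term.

V00V0V00V00V0V00V0V00V00V0V00V00V0

From term 3 onward, concatenate the last term with the second-to-last: V0·0 = V00, V00·V0 = V00V0, …
The next term joins V00V0V00V00V0V00V0V00 and V00V0V00V00V0.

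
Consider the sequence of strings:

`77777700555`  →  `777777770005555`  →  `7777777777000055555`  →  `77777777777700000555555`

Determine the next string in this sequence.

777777777777770000005555555

Reading off run lengths: 7 runs 6, 8, 10, 12; 0 runs 2, 3, 4, 5; 5 runs 3, 4, 5, 6 — each is linear in n, where the shown terms are n = 3, 4, 5, 6.
At n = 7 the blocks have lengths 14, 6, 7.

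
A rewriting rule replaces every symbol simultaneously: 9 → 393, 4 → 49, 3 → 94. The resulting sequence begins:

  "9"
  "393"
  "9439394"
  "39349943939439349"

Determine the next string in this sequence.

Applying the rule to each of the 17 symbols of 39349943939439349 gives the pieces 94 393 94 49 393 393 49 94 393 94 393 49 94 393 94 49 393, which concatenate to the answer.

94393944939339349943939439349943939449393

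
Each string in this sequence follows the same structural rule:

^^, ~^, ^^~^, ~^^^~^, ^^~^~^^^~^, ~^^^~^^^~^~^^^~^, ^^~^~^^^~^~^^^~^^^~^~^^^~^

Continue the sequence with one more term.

~^^^~^^^~^~^^^~^^^~^~^^^~^~^^^~^^^~^~^^^~^

Each term (from the third on) is the two preceding terms concatenated in order: term 3 = ^^·~^ = ^^~^.
So term 8 is ~^^^~^^^~^~^^^~^·^^~^~^^^~^~^^^~^^^~^~^^^~^.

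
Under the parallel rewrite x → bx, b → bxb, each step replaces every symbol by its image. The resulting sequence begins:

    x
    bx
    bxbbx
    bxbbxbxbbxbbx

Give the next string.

Rewriting the 13 symbols of bxbbxbxbbxbbx one by one yields bxb bx bxb bxb bx bxb bx bxb bxb bx bxb bxb bx; concatenated:

bxbbxbxbbxbbxbxbbxbxbbxbbxbxbbxbbx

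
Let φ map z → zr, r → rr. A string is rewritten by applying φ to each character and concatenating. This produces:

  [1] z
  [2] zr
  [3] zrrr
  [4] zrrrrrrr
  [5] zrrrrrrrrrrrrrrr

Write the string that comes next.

zrrrrrrrrrrrrrrrrrrrrrrrrrrrrrrr

φ(zrrrrrrrrrrrrrrr) expands symbol-by-symbol to zr rr rr rr rr rr rr rr rr rr rr rr rr rr rr rr; joining the 16 pieces gives the next term.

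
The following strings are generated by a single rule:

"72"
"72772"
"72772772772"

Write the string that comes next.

72772772772772772772772

Each string is two copies of the previous one joined by '7'.
One more doubling of 72772772772 gives the answer.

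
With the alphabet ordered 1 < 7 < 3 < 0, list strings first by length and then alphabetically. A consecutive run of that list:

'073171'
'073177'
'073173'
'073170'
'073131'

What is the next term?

073137

Find the rightmost character of 073131 below 0, bump it to the next letter, and reset everything to its right to 1.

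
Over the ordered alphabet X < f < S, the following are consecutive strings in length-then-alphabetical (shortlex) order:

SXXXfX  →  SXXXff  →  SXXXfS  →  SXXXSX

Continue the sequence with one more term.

SXXXSf

Find the rightmost character of SXXXSX below S, bump it to the next letter, and reset everything to its right to X.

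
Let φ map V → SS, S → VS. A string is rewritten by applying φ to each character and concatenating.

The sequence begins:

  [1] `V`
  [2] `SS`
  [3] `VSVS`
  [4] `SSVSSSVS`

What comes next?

VSVSSSVSVSVSSSVS

Expanding SSVSSSVS: S→VS, S→VS, V→SS, S→VS, S→VS, S→VS, V→SS, S→VS. Concatenated: VS VS SS VS VS VS SS VS.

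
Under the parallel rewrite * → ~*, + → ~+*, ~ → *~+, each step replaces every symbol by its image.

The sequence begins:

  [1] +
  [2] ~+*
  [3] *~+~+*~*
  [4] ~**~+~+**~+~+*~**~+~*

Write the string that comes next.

φ(~**~+~+**~+~+*~**~+~*) expands symbol-by-symbol to *~+ ~* ~* *~+ ~+* *~+ ~+* ~* ~* *~+ ~+* *~+ ~+* ~* *~+ ~* ~* *~+ ~+* *~+ ~*; joining the 21 pieces gives the next term.

*~+~*~**~+~+**~+~+*~*~**~+~+**~+~+*~**~+~*~**~+~+**~+~*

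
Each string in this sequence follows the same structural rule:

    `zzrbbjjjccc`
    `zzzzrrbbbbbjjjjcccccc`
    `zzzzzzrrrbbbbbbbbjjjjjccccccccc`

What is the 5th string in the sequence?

The n-th term is 2n z's then n r's then 3n-1 b's then n+2 j's then 3n c's (n = 1, 2, …).
At n = 5 the blocks have lengths 10, 5, 14, 7, 15.

zzzzzzzzzzrrrrrbbbbbbbbbbbbbbjjjjjjjccccccccccccccc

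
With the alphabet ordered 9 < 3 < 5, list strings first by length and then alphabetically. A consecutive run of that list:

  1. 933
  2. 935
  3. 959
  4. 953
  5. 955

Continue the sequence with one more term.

The successor of 955 increments the rightmost position that isn't already 5 and resets every position after it to 9.

399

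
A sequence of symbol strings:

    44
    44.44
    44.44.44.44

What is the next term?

44.44.44.44.44.44.44.44

Each string is two copies of the previous one joined by '.'.
So the next term is two copies of 44.44.44.44 with '.' between the halves.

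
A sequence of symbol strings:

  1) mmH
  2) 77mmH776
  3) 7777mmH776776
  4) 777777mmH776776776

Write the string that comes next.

s(k+1) = 77·s(k)·776, so each term gains 77 as a prefix and 776 as a suffix.
Applying this once more to 777777mmH776776776:

77777777mmH776776776776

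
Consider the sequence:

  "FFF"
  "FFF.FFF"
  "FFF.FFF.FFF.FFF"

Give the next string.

FFF.FFF.FFF.FFF.FFF.FFF.FFF.FFF

s(k+1) = s(k)·.·s(k) — each term doubles the last with '.' between the halves.
So the next term is two copies of FFF.FFF.FFF.FFF with '.' between the halves.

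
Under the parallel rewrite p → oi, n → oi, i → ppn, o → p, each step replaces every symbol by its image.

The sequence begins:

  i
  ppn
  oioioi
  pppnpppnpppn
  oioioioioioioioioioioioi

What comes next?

Replace each of the 24 characters of oioioioioioioioioioioioi in place — p ppn p ppn p ppn p ppn p ppn p ppn p ppn p ppn p ppn p ppn p ppn p ppn — and concatenate.

pppnpppnpppnpppnpppnpppnpppnpppnpppnpppnpppnpppn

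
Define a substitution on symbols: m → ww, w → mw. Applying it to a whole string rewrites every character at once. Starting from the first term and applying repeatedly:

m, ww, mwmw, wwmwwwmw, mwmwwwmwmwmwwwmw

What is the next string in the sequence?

φ(mwmwwwmwmwmwwwmw) expands symbol-by-symbol to ww mw ww mw mw mw ww mw ww mw ww mw mw mw ww mw; joining the 16 pieces gives the next term.

wwmwwwmwmwmwwwmwwwmwwwmwmwmwwwmw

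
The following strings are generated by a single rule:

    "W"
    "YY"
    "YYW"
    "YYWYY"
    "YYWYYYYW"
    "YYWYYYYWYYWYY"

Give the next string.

From term 3 onward, concatenate the last term with the second-to-last: YY·W = YYW, YYW·YY = YYWYY, …
The next term joins YYWYYYYWYYWYY and YYWYYYYW.

YYWYYYYWYYWYYYYWYYYYW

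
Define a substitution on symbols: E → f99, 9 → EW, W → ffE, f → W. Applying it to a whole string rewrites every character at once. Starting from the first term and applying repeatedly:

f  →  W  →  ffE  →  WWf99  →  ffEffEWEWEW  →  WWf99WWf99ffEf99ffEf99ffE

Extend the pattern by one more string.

Replace each of the 25 characters of WWf99WWf99ffEf99ffEf99ffE in place — ffE ffE W EW EW ffE ffE W EW EW W W f99 W EW EW W W f99 W EW EW W W f99 — and concatenate.

ffEffEWEWEWffEffEWEWEWWWf99WEWEWWWf99WEWEWWWf99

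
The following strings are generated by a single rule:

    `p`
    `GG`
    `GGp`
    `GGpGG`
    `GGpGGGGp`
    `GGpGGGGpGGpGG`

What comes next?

GGpGGGGpGGpGGGGpGGGGp

Each term (from the third on) is the previous term followed by the one before it: term 3 = GG·p = GGp.
So term 7 is GGpGGGGpGGpGG·GGpGGGGp.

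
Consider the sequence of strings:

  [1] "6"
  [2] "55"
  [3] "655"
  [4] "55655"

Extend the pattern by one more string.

Each term (from the third on) is the two preceding terms concatenated in order: term 3 = 6·55 = 655.
Continuing: 655 · 55655 gives term 5.

65555655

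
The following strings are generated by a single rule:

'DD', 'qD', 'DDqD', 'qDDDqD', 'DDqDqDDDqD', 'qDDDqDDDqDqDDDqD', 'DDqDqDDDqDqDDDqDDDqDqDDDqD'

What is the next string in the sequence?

This is a Fibonacci-style word recurrence s(k) = s(k−2)·s(k−1): e.g. DD·qD = DDqD.
Continuing: qDDDqDDDqDqDDDqD · DDqDqDDDqDqDDDqDDDqDqDDDqD gives term 8.

qDDDqDDDqDqDDDqDDDqDqDDDqDqDDDqDDDqDqDDDqD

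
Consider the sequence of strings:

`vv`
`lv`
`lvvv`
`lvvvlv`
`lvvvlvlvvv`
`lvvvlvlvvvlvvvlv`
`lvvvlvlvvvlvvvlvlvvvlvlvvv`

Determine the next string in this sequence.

From term 3 onward, concatenate the last term with the second-to-last: lv·vv = lvvv, lvvv·lv = lvvvlv, …
The next term joins lvvvlvlvvvlvvvlvlvvvlvlvvv and lvvvlvlvvvlvvvlv.

lvvvlvlvvvlvvvlvlvvvlvlvvvlvvvlvlvvvlvvvlv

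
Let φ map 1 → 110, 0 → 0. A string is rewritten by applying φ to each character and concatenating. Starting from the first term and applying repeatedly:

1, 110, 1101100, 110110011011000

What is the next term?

Replace each of the 15 characters of 110110011011000 in place — 110 110 0 110 110 0 0 110 110 0 110 110 0 0 0 — and concatenate.

1101100110110001101100110110000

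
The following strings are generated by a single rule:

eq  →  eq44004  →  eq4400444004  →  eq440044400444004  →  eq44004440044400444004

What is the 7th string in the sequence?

The strings grow by a fixed suffix 44004 each time.
From eq44004440044400444004, 2 further steps: eq44004440044400444004 → eq4400444004440044400444004 → (answer).

eq440044400444004440044400444004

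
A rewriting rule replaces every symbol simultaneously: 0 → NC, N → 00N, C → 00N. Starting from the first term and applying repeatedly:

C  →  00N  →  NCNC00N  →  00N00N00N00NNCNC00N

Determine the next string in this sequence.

Applying the rule to each of the 19 symbols of 00N00N00N00NNCNC00N gives the pieces NC NC 00N NC NC 00N NC NC 00N NC NC 00N 00N 00N 00N 00N NC NC 00N, which concatenate to the answer.

NCNC00NNCNC00NNCNC00NNCNC00N00N00N00N00NNCNC00N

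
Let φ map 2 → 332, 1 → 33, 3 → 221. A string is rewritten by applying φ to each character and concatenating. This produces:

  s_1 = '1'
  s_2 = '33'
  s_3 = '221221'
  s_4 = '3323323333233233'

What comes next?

Rewriting the 16 symbols of 3323323333233233 one by one yields 221 221 332 221 221 332 221 221 221 221 332 221 221 332 221 221; concatenated:

221221332221221332221221221221332221221332221221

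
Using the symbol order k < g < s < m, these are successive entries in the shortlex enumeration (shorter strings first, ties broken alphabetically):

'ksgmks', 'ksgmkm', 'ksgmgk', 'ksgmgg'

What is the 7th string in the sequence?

ksgmsk

Stepping forward 3 times from ksgmgg: ksgmgg → ksgmgs → ksgmgm, then the target.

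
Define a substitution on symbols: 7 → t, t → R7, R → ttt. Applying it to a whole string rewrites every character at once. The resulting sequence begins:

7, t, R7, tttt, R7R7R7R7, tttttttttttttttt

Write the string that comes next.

Applying the rule to each of the 16 symbols of tttttttttttttttt gives the pieces R7 R7 R7 R7 R7 R7 R7 R7 R7 R7 R7 R7 R7 R7 R7 R7, which concatenate to the answer.

R7R7R7R7R7R7R7R7R7R7R7R7R7R7R7R7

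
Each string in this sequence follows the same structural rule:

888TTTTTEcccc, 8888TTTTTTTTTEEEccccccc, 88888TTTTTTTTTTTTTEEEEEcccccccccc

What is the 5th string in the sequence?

The n-th term is n+2 8's then 4n+1 T's then 2n-1 E's then 3n+1 c's (n = 1, 2, …).
Setting n = 5 gives 7, 21, 9, 16 characters in each block.

8888888TTTTTTTTTTTTTTTTTTTTTEEEEEEEEEcccccccccccccccc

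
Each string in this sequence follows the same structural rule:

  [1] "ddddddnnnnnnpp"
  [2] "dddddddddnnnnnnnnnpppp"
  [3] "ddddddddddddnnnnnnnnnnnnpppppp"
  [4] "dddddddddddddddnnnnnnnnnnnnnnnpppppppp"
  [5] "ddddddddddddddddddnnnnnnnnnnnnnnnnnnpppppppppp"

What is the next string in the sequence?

dddddddddddddddddddddnnnnnnnnnnnnnnnnnnnnnpppppppppppp

Each string has the form d^{3n+3} n^{3n+3} p^{2n} (n = 1, 2, …).
At n = 6 the blocks have lengths 21, 21, 12.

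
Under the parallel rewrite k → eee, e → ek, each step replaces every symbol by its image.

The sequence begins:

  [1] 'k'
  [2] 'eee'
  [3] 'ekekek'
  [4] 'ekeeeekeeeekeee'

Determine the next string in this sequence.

Rewriting the 15 symbols of ekeeeekeeeekeee one by one yields ek eee ek ek ek ek eee ek ek ek ek eee ek ek ek; concatenated:

ekeeeekekekekeeeekekekekeeeekekek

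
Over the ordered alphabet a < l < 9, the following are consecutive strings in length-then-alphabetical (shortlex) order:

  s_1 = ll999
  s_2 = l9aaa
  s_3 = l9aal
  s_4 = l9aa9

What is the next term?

l9ala

The successor of l9aa9 increments the rightmost position that isn't already 9 and resets every position after it to a.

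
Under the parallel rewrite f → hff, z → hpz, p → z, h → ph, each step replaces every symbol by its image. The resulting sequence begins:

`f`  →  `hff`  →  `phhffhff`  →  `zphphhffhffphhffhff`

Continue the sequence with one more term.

hpzzphzphphhffhffphhffhffzphphhffhffphhffhff

Applying the rule to each of the 19 symbols of zphphhffhffphhffhff gives the pieces hpz z ph z ph ph hff hff ph hff hff z ph ph hff hff ph hff hff, which concatenate to the answer.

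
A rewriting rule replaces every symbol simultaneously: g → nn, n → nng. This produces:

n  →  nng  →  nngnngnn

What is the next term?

Apply φ to nngnngnn symbol by symbol: n→nng, n→nng, g→nn, n→nng, n→nng, g→nn, n→nng, n→nng; joined: nng nng nn nng nng nn nng nng.

nngnngnnnngnngnnnngnng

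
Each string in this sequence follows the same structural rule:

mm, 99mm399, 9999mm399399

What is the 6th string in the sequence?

Every step adds 99 to the front and 399 to the end of the previous string.
From 9999mm399399, 3 further steps: 9999mm399399 → 999999mm399399399 → 99999999mm399399399399 → (answer).

9999999999mm399399399399399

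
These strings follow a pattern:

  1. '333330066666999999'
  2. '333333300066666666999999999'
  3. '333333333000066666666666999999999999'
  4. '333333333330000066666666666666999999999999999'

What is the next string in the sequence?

Term n consists of 2n+1 3's, followed by n 0's, followed by 3n-1 6's, followed by 3n 9's, where the shown terms are n = 2, 3, 4, 5.
For the next term, n = 6, so the run lengths are 13, 6, 17, 18.

333333333333300000066666666666666666999999999999999999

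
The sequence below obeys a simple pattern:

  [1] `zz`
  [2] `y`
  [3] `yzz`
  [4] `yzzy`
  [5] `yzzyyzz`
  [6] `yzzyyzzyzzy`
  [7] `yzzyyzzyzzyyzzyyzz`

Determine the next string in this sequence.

This is a Fibonacci-style word recurrence s(k) = s(k−1)·s(k−2): e.g. y·zz = yzz.
The next term joins yzzyyzzyzzyyzzyyzz and yzzyyzzyzzy.

yzzyyzzyzzyyzzyyzzyzzyyzzyzzy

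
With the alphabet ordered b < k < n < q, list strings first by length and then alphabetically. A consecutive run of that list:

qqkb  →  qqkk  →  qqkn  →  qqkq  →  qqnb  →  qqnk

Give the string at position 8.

qqnq

Advancing 2 positions from qqnk through qqnk → qqnn reaches term 8.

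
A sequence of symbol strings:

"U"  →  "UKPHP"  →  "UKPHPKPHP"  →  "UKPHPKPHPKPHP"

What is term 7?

UKPHPKPHPKPHPKPHPKPHPKPHP

The strings grow by a fixed suffix KPHP each time.
From UKPHPKPHPKPHP, 3 further steps: UKPHPKPHPKPHP → UKPHPKPHPKPHPKPHP → UKPHPKPHPKPHPKPHPKPHP → (answer).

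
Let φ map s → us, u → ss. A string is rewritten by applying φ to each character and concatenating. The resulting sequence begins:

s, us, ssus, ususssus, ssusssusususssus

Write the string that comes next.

ususssusususssusssusssusususssus

φ(ssusssusususssus) expands symbol-by-symbol to us us ss us us us ss us ss us ss us us us ss us; joining the 16 pieces gives the next term.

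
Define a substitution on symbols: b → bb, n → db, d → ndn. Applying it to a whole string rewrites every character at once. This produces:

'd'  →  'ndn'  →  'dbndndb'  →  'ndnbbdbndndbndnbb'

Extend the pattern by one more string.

φ(ndnbbdbndndbndnbb) expands symbol-by-symbol to db ndn db bb bb ndn bb db ndn db ndn bb db ndn db bb bb; joining the 17 pieces gives the next term.

dbndndbbbbbndnbbdbndndbndnbbdbndndbbbbb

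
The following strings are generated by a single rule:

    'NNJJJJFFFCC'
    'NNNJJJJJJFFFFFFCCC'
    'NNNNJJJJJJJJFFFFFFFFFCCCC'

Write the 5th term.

Term n consists of n+1 N's, followed by 2n+2 J's, followed by 3n F's, followed by n+1 C's (n = 1, 2, …).
For term 5, n = 5, so the run lengths are 6, 12, 15, 6.

NNNNNNJJJJJJJJJJJJFFFFFFFFFFFFFFFCCCCCC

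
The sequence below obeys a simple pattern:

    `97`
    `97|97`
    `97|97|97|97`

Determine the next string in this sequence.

97|97|97|97|97|97|97|97

Every step duplicates the string with '|' between the halves.
So the next term is two copies of 97|97|97|97 with '|' between the halves.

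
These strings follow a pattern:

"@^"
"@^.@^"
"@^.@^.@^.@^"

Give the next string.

Each string is two copies of the previous one joined by '.'.
Doubling @^.@^.@^.@^ with '.' between the halves:

@^.@^.@^.@^.@^.@^.@^.@^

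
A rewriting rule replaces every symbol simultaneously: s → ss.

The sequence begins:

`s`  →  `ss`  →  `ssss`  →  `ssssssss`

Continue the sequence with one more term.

Rewriting each symbol of ssssssss: s→ss, s→ss, s→ss, s→ss, s→ss, s→ss, s→ss, s→ss, which concatenates to ss ss ss ss ss ss ss ss.

ssssssssssssssss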